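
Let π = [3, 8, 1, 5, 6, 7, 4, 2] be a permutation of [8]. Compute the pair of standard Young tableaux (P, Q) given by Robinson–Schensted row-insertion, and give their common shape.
P = [1, 2, 6, 7] / [3, 4] / [5] / [8];  Q = [1, 2, 5, 6] / [3, 4] / [7] / [8];  common shape = (4, 2, 1, 1)

Row-insert the values π_1, π_2, … into P one at a time, bumping the leftmost entry strictly greater than the inserted value down to the next row. The recording tableau Q records, in position (i, j), the step at which that cell was added to P.
  Insert 3 (step 1): P = [3];  Q = [1]
  Insert 8 (step 2): P = [3, 8];  Q = [1, 2]
  Insert 1 (step 3): P = [1, 8] / [3];  Q = [1, 2] / [3]
  Insert 5 (step 4): P = [1, 5] / [3, 8];  Q = [1, 2] / [3, 4]
  Insert 6 (step 5): P = [1, 5, 6] / [3, 8];  Q = [1, 2, 5] / [3, 4]
  Insert 7 (step 6): P = [1, 5, 6, 7] / [3, 8];  Q = [1, 2, 5, 6] / [3, 4]
  Insert 4 (step 7): P = [1, 4, 6, 7] / [3, 5] / [8];  Q = [1, 2, 5, 6] / [3, 4] / [7]
  Insert 2 (step 8): P = [1, 2, 6, 7] / [3, 4] / [5] / [8];  Q = [1, 2, 5, 6] / [3, 4] / [7] / [8]
Final shape: (4, 2, 1, 1).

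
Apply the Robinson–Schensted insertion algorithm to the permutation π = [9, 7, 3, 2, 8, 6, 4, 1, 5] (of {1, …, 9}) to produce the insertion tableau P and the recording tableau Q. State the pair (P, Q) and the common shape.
P = [1, 4, 5] / [2, 6] / [3, 8] / [7] / [9];  Q = [1, 5, 9] / [2, 6] / [3, 7] / [4] / [8];  common shape = (3, 2, 2, 1, 1)

Row-insert the values π_1, π_2, … into P one at a time, bumping the leftmost entry strictly greater than the inserted value down to the next row. The recording tableau Q records, in position (i, j), the step at which that cell was added to P.
  Insert 9 (step 1): P = [9];  Q = [1]
  Insert 7 (step 2): P = [7] / [9];  Q = [1] / [2]
  Insert 3 (step 3): P = [3] / [7] / [9];  Q = [1] / [2] / [3]
  Insert 2 (step 4): P = [2] / [3] / [7] / [9];  Q = [1] / [2] / [3] / [4]
  Insert 8 (step 5): P = [2, 8] / [3] / [7] / [9];  Q = [1, 5] / [2] / [3] / [4]
  Insert 6 (step 6): P = [2, 6] / [3, 8] / [7] / [9];  Q = [1, 5] / [2, 6] / [3] / [4]
  Insert 4 (step 7): P = [2, 4] / [3, 6] / [7, 8] / [9];  Q = [1, 5] / [2, 6] / [3, 7] / [4]
  Insert 1 (step 8): P = [1, 4] / [2, 6] / [3, 8] / [7] / [9];  Q = [1, 5] / [2, 6] / [3, 7] / [4] / [8]
  Insert 5 (step 9): P = [1, 4, 5] / [2, 6] / [3, 8] / [7] / [9];  Q = [1, 5, 9] / [2, 6] / [3, 7] / [4] / [8]
Final shape: (3, 2, 2, 1, 1).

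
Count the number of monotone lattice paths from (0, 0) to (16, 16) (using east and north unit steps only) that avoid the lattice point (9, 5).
Number of paths = 537368742

Total paths from (0, 0) to (16, 16): C(32, 16) = 601080390. Paths through (9, 5): (paths (0, 0) → (9, 5)) × (paths (9, 5) → (16, 16)) = C(14, 9) · C(18, 7) = 2002 · 31824 = 63711648. Avoidance count = 601080390 − 63711648 = 537368742.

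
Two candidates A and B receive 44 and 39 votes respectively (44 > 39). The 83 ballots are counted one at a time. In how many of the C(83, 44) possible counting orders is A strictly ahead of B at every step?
Strict-lead orderings = 43834108061009917917000

Total orderings of the 83 votes with 44 for A: C(83, 44) = 727646193812764637422200. By the Bertrand ballot formula (Cycle Lemma / reflection principle), the number of orderings in which A is strictly ahead of B throughout is (p − q)/(p + q) · C(p + q, p) = (44 − 39)/(44 + 39) · 727646193812764637422200 = 43834108061009917917000.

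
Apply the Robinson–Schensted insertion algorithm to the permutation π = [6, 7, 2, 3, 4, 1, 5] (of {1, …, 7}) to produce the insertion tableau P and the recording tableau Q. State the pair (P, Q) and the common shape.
P = [1, 3, 4, 5] / [2, 7] / [6];  Q = [1, 2, 5, 7] / [3, 4] / [6];  common shape = (4, 2, 1)

Row-insert the values π_1, π_2, … into P one at a time, bumping the leftmost entry strictly greater than the inserted value down to the next row. The recording tableau Q records, in position (i, j), the step at which that cell was added to P.
  Insert 6 (step 1): P = [6];  Q = [1]
  Insert 7 (step 2): P = [6, 7];  Q = [1, 2]
  Insert 2 (step 3): P = [2, 7] / [6];  Q = [1, 2] / [3]
  Insert 3 (step 4): P = [2, 3] / [6, 7];  Q = [1, 2] / [3, 4]
  Insert 4 (step 5): P = [2, 3, 4] / [6, 7];  Q = [1, 2, 5] / [3, 4]
  Insert 1 (step 6): P = [1, 3, 4] / [2, 7] / [6];  Q = [1, 2, 5] / [3, 4] / [6]
  Insert 5 (step 7): P = [1, 3, 4, 5] / [2, 7] / [6];  Q = [1, 2, 5, 7] / [3, 4] / [6]
Final shape: (4, 2, 1).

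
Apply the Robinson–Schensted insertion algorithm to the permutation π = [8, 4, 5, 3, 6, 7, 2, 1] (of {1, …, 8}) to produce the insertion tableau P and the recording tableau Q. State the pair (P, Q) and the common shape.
P = [1, 5, 6, 7] / [2] / [3] / [4] / [8];  Q = [1, 3, 5, 6] / [2] / [4] / [7] / [8];  common shape = (4, 1, 1, 1, 1)

Row-insert the values π_1, π_2, … into P one at a time, bumping the leftmost entry strictly greater than the inserted value down to the next row. The recording tableau Q records, in position (i, j), the step at which that cell was added to P.
  Insert 8 (step 1): P = [8];  Q = [1]
  Insert 4 (step 2): P = [4] / [8];  Q = [1] / [2]
  Insert 5 (step 3): P = [4, 5] / [8];  Q = [1, 3] / [2]
  Insert 3 (step 4): P = [3, 5] / [4] / [8];  Q = [1, 3] / [2] / [4]
  Insert 6 (step 5): P = [3, 5, 6] / [4] / [8];  Q = [1, 3, 5] / [2] / [4]
  Insert 7 (step 6): P = [3, 5, 6, 7] / [4] / [8];  Q = [1, 3, 5, 6] / [2] / [4]
  Insert 2 (step 7): P = [2, 5, 6, 7] / [3] / [4] / [8];  Q = [1, 3, 5, 6] / [2] / [4] / [7]
  Insert 1 (step 8): P = [1, 5, 6, 7] / [2] / [3] / [4] / [8];  Q = [1, 3, 5, 6] / [2] / [4] / [7] / [8]
Final shape: (4, 1, 1, 1, 1).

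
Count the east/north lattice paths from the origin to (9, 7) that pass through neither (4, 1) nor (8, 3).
Number of paths = 8680

Inclusion–exclusion. Total paths: C(16, 9) = 11440. Through P₁: C(5, 4)·C(11, 5) = 2310. Through P₂: C(11, 8)·C(5, 1) = 825. Since P₁ is strictly southwest of P₂, a monotone path through both must visit P₁ then P₂; paths through both = C(5, 4)·C(6, 4)·C(5, 1) = 375. Avoid both = 11440 − 2310 − 825 + 375 = 8680.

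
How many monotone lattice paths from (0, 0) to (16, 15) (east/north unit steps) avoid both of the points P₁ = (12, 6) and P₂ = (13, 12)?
Number of paths = 185859895

Inclusion–exclusion. Total paths: C(31, 16) = 300540195. Through P₁: C(18, 12)·C(13, 4) = 13273260. Through P₂: C(25, 13)·C(6, 3) = 104006000. Since P₁ is strictly southwest of P₂, a monotone path through both must visit P₁ then P₂; paths through both = C(18, 12)·C(7, 1)·C(6, 3) = 2598960. Avoid both = 300540195 − 13273260 − 104006000 + 2598960 = 185859895.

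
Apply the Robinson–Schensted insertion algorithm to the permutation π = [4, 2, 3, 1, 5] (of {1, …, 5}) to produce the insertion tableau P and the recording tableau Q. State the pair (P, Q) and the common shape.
P = [1, 3, 5] / [2] / [4];  Q = [1, 3, 5] / [2] / [4];  common shape = (3, 1, 1)

Row-insert the values π_1, π_2, … into P one at a time, bumping the leftmost entry strictly greater than the inserted value down to the next row. The recording tableau Q records, in position (i, j), the step at which that cell was added to P.
  Insert 4 (step 1): P = [4];  Q = [1]
  Insert 2 (step 2): P = [2] / [4];  Q = [1] / [2]
  Insert 3 (step 3): P = [2, 3] / [4];  Q = [1, 3] / [2]
  Insert 1 (step 4): P = [1, 3] / [2] / [4];  Q = [1, 3] / [2] / [4]
  Insert 5 (step 5): P = [1, 3, 5] / [2] / [4];  Q = [1, 3, 5] / [2] / [4]
Final shape: (3, 1, 1).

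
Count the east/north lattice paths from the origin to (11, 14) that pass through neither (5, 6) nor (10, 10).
Number of paths = 2437294

Inclusion–exclusion. Total paths: C(25, 11) = 4457400. Through P₁: C(11, 5)·C(14, 6) = 1387386. Through P₂: C(20, 10)·C(5, 1) = 923780. Since P₁ is strictly southwest of P₂, a monotone path through both must visit P₁ then P₂; paths through both = C(11, 5)·C(9, 5)·C(5, 1) = 291060. Avoid both = 4457400 − 1387386 − 923780 + 291060 = 2437294.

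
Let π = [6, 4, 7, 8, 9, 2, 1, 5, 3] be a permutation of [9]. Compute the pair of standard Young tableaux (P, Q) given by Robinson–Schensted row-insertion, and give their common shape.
P = [1, 3, 8, 9] / [2, 5] / [4, 7] / [6];  Q = [1, 3, 4, 5] / [2, 8] / [6, 9] / [7];  common shape = (4, 2, 2, 1)

Row-insert the values π_1, π_2, … into P one at a time, bumping the leftmost entry strictly greater than the inserted value down to the next row. The recording tableau Q records, in position (i, j), the step at which that cell was added to P.
  Insert 6 (step 1): P = [6];  Q = [1]
  Insert 4 (step 2): P = [4] / [6];  Q = [1] / [2]
  Insert 7 (step 3): P = [4, 7] / [6];  Q = [1, 3] / [2]
  Insert 8 (step 4): P = [4, 7, 8] / [6];  Q = [1, 3, 4] / [2]
  Insert 9 (step 5): P = [4, 7, 8, 9] / [6];  Q = [1, 3, 4, 5] / [2]
  Insert 2 (step 6): P = [2, 7, 8, 9] / [4] / [6];  Q = [1, 3, 4, 5] / [2] / [6]
  Insert 1 (step 7): P = [1, 7, 8, 9] / [2] / [4] / [6];  Q = [1, 3, 4, 5] / [2] / [6] / [7]
  Insert 5 (step 8): P = [1, 5, 8, 9] / [2, 7] / [4] / [6];  Q = [1, 3, 4, 5] / [2, 8] / [6] / [7]
  Insert 3 (step 9): P = [1, 3, 8, 9] / [2, 5] / [4, 7] / [6];  Q = [1, 3, 4, 5] / [2, 8] / [6, 9] / [7]
Final shape: (4, 2, 2, 1).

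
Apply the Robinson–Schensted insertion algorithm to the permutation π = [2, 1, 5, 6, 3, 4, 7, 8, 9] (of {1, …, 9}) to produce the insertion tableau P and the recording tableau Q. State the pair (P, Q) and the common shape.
P = [1, 3, 4, 7, 8, 9] / [2, 5, 6];  Q = [1, 3, 4, 7, 8, 9] / [2, 5, 6];  common shape = (6, 3)

Row-insert the values π_1, π_2, … into P one at a time, bumping the leftmost entry strictly greater than the inserted value down to the next row. The recording tableau Q records, in position (i, j), the step at which that cell was added to P.
  Insert 2 (step 1): P = [2];  Q = [1]
  Insert 1 (step 2): P = [1] / [2];  Q = [1] / [2]
  Insert 5 (step 3): P = [1, 5] / [2];  Q = [1, 3] / [2]
  Insert 6 (step 4): P = [1, 5, 6] / [2];  Q = [1, 3, 4] / [2]
  Insert 3 (step 5): P = [1, 3, 6] / [2, 5];  Q = [1, 3, 4] / [2, 5]
  Insert 4 (step 6): P = [1, 3, 4] / [2, 5, 6];  Q = [1, 3, 4] / [2, 5, 6]
  Insert 7 (step 7): P = [1, 3, 4, 7] / [2, 5, 6];  Q = [1, 3, 4, 7] / [2, 5, 6]
  Insert 8 (step 8): P = [1, 3, 4, 7, 8] / [2, 5, 6];  Q = [1, 3, 4, 7, 8] / [2, 5, 6]
  Insert 9 (step 9): P = [1, 3, 4, 7, 8, 9] / [2, 5, 6];  Q = [1, 3, 4, 7, 8, 9] / [2, 5, 6]
Final shape: (6, 3).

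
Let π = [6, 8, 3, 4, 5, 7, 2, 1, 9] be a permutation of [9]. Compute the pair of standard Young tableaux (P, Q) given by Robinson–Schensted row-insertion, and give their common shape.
P = [1, 4, 5, 7, 9] / [2, 8] / [3] / [6];  Q = [1, 2, 5, 6, 9] / [3, 4] / [7] / [8];  common shape = (5, 2, 1, 1)

Row-insert the values π_1, π_2, … into P one at a time, bumping the leftmost entry strictly greater than the inserted value down to the next row. The recording tableau Q records, in position (i, j), the step at which that cell was added to P.
  Insert 6 (step 1): P = [6];  Q = [1]
  Insert 8 (step 2): P = [6, 8];  Q = [1, 2]
  Insert 3 (step 3): P = [3, 8] / [6];  Q = [1, 2] / [3]
  Insert 4 (step 4): P = [3, 4] / [6, 8];  Q = [1, 2] / [3, 4]
  Insert 5 (step 5): P = [3, 4, 5] / [6, 8];  Q = [1, 2, 5] / [3, 4]
  Insert 7 (step 6): P = [3, 4, 5, 7] / [6, 8];  Q = [1, 2, 5, 6] / [3, 4]
  Insert 2 (step 7): P = [2, 4, 5, 7] / [3, 8] / [6];  Q = [1, 2, 5, 6] / [3, 4] / [7]
  Insert 1 (step 8): P = [1, 4, 5, 7] / [2, 8] / [3] / [6];  Q = [1, 2, 5, 6] / [3, 4] / [7] / [8]
  Insert 9 (step 9): P = [1, 4, 5, 7, 9] / [2, 8] / [3] / [6];  Q = [1, 2, 5, 6, 9] / [3, 4] / [7] / [8]
Final shape: (5, 2, 1, 1).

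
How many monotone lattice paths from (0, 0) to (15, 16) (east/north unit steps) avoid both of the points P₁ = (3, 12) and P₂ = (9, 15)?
Number of paths = 290827107

Inclusion–exclusion. Total paths: C(31, 15) = 300540195. Through P₁: C(15, 3)·C(16, 12) = 828100. Through P₂: C(24, 9)·C(7, 6) = 9152528. Since P₁ is strictly southwest of P₂, a monotone path through both must visit P₁ then P₂; paths through both = C(15, 3)·C(9, 6)·C(7, 6) = 267540. Avoid both = 300540195 − 828100 − 9152528 + 267540 = 290827107.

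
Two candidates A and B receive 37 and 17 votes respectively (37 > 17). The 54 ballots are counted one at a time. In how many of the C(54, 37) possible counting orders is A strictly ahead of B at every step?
Strict-lead orderings = 17464206951100

Total orderings of the 54 votes with 37 for A: C(54, 37) = 47153358767970. By the Bertrand ballot formula (Cycle Lemma / reflection principle), the number of orderings in which A is strictly ahead of B throughout is (p − q)/(p + q) · C(p + q, p) = (37 − 17)/(37 + 17) · 47153358767970 = 17464206951100.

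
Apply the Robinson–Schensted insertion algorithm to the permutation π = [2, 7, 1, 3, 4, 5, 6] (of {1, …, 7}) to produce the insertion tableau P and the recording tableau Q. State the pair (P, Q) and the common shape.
P = [1, 3, 4, 5, 6] / [2, 7];  Q = [1, 2, 5, 6, 7] / [3, 4];  common shape = (5, 2)

Row-insert the values π_1, π_2, … into P one at a time, bumping the leftmost entry strictly greater than the inserted value down to the next row. The recording tableau Q records, in position (i, j), the step at which that cell was added to P.
  Insert 2 (step 1): P = [2];  Q = [1]
  Insert 7 (step 2): P = [2, 7];  Q = [1, 2]
  Insert 1 (step 3): P = [1, 7] / [2];  Q = [1, 2] / [3]
  Insert 3 (step 4): P = [1, 3] / [2, 7];  Q = [1, 2] / [3, 4]
  Insert 4 (step 5): P = [1, 3, 4] / [2, 7];  Q = [1, 2, 5] / [3, 4]
  Insert 5 (step 6): P = [1, 3, 4, 5] / [2, 7];  Q = [1, 2, 5, 6] / [3, 4]
  Insert 6 (step 7): P = [1, 3, 4, 5, 6] / [2, 7];  Q = [1, 2, 5, 6, 7] / [3, 4]
Final shape: (5, 2).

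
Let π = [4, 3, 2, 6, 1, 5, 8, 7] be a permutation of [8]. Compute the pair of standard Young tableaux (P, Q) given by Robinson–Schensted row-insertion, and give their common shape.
P = [1, 5, 7] / [2, 6, 8] / [3] / [4];  Q = [1, 4, 7] / [2, 6, 8] / [3] / [5];  common shape = (3, 3, 1, 1)

Row-insert the values π_1, π_2, … into P one at a time, bumping the leftmost entry strictly greater than the inserted value down to the next row. The recording tableau Q records, in position (i, j), the step at which that cell was added to P.
  Insert 4 (step 1): P = [4];  Q = [1]
  Insert 3 (step 2): P = [3] / [4];  Q = [1] / [2]
  Insert 2 (step 3): P = [2] / [3] / [4];  Q = [1] / [2] / [3]
  Insert 6 (step 4): P = [2, 6] / [3] / [4];  Q = [1, 4] / [2] / [3]
  Insert 1 (step 5): P = [1, 6] / [2] / [3] / [4];  Q = [1, 4] / [2] / [3] / [5]
  Insert 5 (step 6): P = [1, 5] / [2, 6] / [3] / [4];  Q = [1, 4] / [2, 6] / [3] / [5]
  Insert 8 (step 7): P = [1, 5, 8] / [2, 6] / [3] / [4];  Q = [1, 4, 7] / [2, 6] / [3] / [5]
  Insert 7 (step 8): P = [1, 5, 7] / [2, 6, 8] / [3] / [4];  Q = [1, 4, 7] / [2, 6, 8] / [3] / [5]
Final shape: (3, 3, 1, 1).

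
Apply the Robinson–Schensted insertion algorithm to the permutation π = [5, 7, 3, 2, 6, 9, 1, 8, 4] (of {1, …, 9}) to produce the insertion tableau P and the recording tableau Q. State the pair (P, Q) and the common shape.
P = [1, 4, 8] / [2, 6, 9] / [3, 7] / [5];  Q = [1, 2, 6] / [3, 5, 8] / [4, 9] / [7];  common shape = (3, 3, 2, 1)

Row-insert the values π_1, π_2, … into P one at a time, bumping the leftmost entry strictly greater than the inserted value down to the next row. The recording tableau Q records, in position (i, j), the step at which that cell was added to P.
  Insert 5 (step 1): P = [5];  Q = [1]
  Insert 7 (step 2): P = [5, 7];  Q = [1, 2]
  Insert 3 (step 3): P = [3, 7] / [5];  Q = [1, 2] / [3]
  Insert 2 (step 4): P = [2, 7] / [3] / [5];  Q = [1, 2] / [3] / [4]
  Insert 6 (step 5): P = [2, 6] / [3, 7] / [5];  Q = [1, 2] / [3, 5] / [4]
  Insert 9 (step 6): P = [2, 6, 9] / [3, 7] / [5];  Q = [1, 2, 6] / [3, 5] / [4]
  Insert 1 (step 7): P = [1, 6, 9] / [2, 7] / [3] / [5];  Q = [1, 2, 6] / [3, 5] / [4] / [7]
  Insert 8 (step 8): P = [1, 6, 8] / [2, 7, 9] / [3] / [5];  Q = [1, 2, 6] / [3, 5, 8] / [4] / [7]
  Insert 4 (step 9): P = [1, 4, 8] / [2, 6, 9] / [3, 7] / [5];  Q = [1, 2, 6] / [3, 5, 8] / [4, 9] / [7]
Final shape: (3, 3, 2, 1).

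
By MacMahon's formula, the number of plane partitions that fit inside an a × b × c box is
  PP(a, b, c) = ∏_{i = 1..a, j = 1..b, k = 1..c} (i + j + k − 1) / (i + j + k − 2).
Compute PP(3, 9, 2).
PP(3, 9, 2) = 15730

Evaluate the triple product over i = 1..3, j = 1..9, k = 1..2. The factors are (2/1) · (3/2) · (3/2) · (4/3) · (4/3) · (5/4) · (5/4) · (6/5) · … (54 factors total). The numerators and denominators telescope so the product is an integer; carrying out the multiplication exactly gives PP(3, 9, 2) = 15730.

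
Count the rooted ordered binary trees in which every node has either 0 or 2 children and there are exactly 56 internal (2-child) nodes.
C_56 = 6852456927844873497549658464312

These full binary trees are counted by the Catalan number C_n = (1/(n + 1)) · C(2n, n). For n = 56: C_56 = (1/57) · C(112, 56) = 390590044887157789360330532465784/57 = 6852456927844873497549658464312.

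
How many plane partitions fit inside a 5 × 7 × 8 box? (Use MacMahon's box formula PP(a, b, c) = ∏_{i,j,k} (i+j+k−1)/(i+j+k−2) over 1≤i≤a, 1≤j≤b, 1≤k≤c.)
PP(5, 7, 8) = 201299981193168

Evaluate the triple product over i = 1..5, j = 1..7, k = 1..8. The factors are (2/1) · (3/2) · (4/3) · (5/4) · (6/5) · (7/6) · (8/7) · (9/8) · … (280 factors total). The numerators and denominators telescope so the product is an integer; carrying out the multiplication exactly gives PP(5, 7, 8) = 201299981193168.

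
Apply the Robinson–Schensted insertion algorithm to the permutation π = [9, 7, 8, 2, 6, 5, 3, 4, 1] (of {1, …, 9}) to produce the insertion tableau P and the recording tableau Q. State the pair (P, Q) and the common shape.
P = [1, 3, 4] / [2, 8] / [5] / [6] / [7] / [9];  Q = [1, 3, 8] / [2, 5] / [4] / [6] / [7] / [9];  common shape = (3, 2, 1, 1, 1, 1)

Row-insert the values π_1, π_2, … into P one at a time, bumping the leftmost entry strictly greater than the inserted value down to the next row. The recording tableau Q records, in position (i, j), the step at which that cell was added to P.
  Insert 9 (step 1): P = [9];  Q = [1]
  Insert 7 (step 2): P = [7] / [9];  Q = [1] / [2]
  Insert 8 (step 3): P = [7, 8] / [9];  Q = [1, 3] / [2]
  Insert 2 (step 4): P = [2, 8] / [7] / [9];  Q = [1, 3] / [2] / [4]
  Insert 6 (step 5): P = [2, 6] / [7, 8] / [9];  Q = [1, 3] / [2, 5] / [4]
  Insert 5 (step 6): P = [2, 5] / [6, 8] / [7] / [9];  Q = [1, 3] / [2, 5] / [4] / [6]
  Insert 3 (step 7): P = [2, 3] / [5, 8] / [6] / [7] / [9];  Q = [1, 3] / [2, 5] / [4] / [6] / [7]
  Insert 4 (step 8): P = [2, 3, 4] / [5, 8] / [6] / [7] / [9];  Q = [1, 3, 8] / [2, 5] / [4] / [6] / [7]
  Insert 1 (step 9): P = [1, 3, 4] / [2, 8] / [5] / [6] / [7] / [9];  Q = [1, 3, 8] / [2, 5] / [4] / [6] / [7] / [9]
Final shape: (3, 2, 1, 1, 1, 1).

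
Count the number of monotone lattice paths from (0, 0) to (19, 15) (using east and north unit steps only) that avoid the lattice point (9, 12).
Number of paths = 1771903540

Total paths from (0, 0) to (19, 15): C(34, 19) = 1855967520. Paths through (9, 12): (paths (0, 0) → (9, 12)) × (paths (9, 12) → (19, 15)) = C(21, 9) · C(13, 10) = 293930 · 286 = 84063980. Avoidance count = 1855967520 − 84063980 = 1771903540.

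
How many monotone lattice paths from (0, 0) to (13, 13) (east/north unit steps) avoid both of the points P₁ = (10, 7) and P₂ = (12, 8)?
Number of paths = 8361212

Inclusion–exclusion. Total paths: C(26, 13) = 10400600. Through P₁: C(17, 10)·C(9, 3) = 1633632. Through P₂: C(20, 12)·C(6, 1) = 755820. Since P₁ is strictly southwest of P₂, a monotone path through both must visit P₁ then P₂; paths through both = C(17, 10)·C(3, 2)·C(6, 1) = 350064. Avoid both = 10400600 − 1633632 − 755820 + 350064 = 8361212.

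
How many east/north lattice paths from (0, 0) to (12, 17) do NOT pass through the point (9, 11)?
Number of paths = 37787295

Total paths from (0, 0) to (12, 17): C(29, 12) = 51895935. Paths through (9, 11): (paths (0, 0) → (9, 11)) × (paths (9, 11) → (12, 17)) = C(20, 9) · C(9, 3) = 167960 · 84 = 14108640. Avoidance count = 51895935 − 14108640 = 37787295.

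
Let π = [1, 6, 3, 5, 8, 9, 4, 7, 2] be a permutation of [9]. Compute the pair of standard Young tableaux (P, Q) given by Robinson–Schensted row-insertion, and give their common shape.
P = [1, 2, 4, 7, 9] / [3, 8] / [5] / [6];  Q = [1, 2, 4, 5, 6] / [3, 8] / [7] / [9];  common shape = (5, 2, 1, 1)

Row-insert the values π_1, π_2, … into P one at a time, bumping the leftmost entry strictly greater than the inserted value down to the next row. The recording tableau Q records, in position (i, j), the step at which that cell was added to P.
  Insert 1 (step 1): P = [1];  Q = [1]
  Insert 6 (step 2): P = [1, 6];  Q = [1, 2]
  Insert 3 (step 3): P = [1, 3] / [6];  Q = [1, 2] / [3]
  Insert 5 (step 4): P = [1, 3, 5] / [6];  Q = [1, 2, 4] / [3]
  Insert 8 (step 5): P = [1, 3, 5, 8] / [6];  Q = [1, 2, 4, 5] / [3]
  Insert 9 (step 6): P = [1, 3, 5, 8, 9] / [6];  Q = [1, 2, 4, 5, 6] / [3]
  Insert 4 (step 7): P = [1, 3, 4, 8, 9] / [5] / [6];  Q = [1, 2, 4, 5, 6] / [3] / [7]
  Insert 7 (step 8): P = [1, 3, 4, 7, 9] / [5, 8] / [6];  Q = [1, 2, 4, 5, 6] / [3, 8] / [7]
  Insert 2 (step 9): P = [1, 2, 4, 7, 9] / [3, 8] / [5] / [6];  Q = [1, 2, 4, 5, 6] / [3, 8] / [7] / [9]
Final shape: (5, 2, 1, 1).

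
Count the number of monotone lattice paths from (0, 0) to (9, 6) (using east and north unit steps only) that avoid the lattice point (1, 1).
Number of paths = 2431

Total paths from (0, 0) to (9, 6): C(15, 9) = 5005. Paths through (1, 1): (paths (0, 0) → (1, 1)) × (paths (1, 1) → (9, 6)) = C(2, 1) · C(13, 8) = 2 · 1287 = 2574. Avoidance count = 5005 − 2574 = 2431.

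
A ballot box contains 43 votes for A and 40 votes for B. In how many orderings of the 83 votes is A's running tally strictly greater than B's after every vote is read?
Strict-lead orderings = 28930511320266545825220

Total orderings of the 83 votes with 43 for A: C(83, 43) = 800410813194041101164420. By the Bertrand ballot formula (Cycle Lemma / reflection principle), the number of orderings in which A is strictly ahead of B throughout is (p − q)/(p + q) · C(p + q, p) = (43 − 40)/(43 + 40) · 800410813194041101164420 = 28930511320266545825220.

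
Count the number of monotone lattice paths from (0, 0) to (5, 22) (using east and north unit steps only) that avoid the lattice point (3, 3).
Number of paths = 76530

Total paths from (0, 0) to (5, 22): C(27, 5) = 80730. Paths through (3, 3): (paths (0, 0) → (3, 3)) × (paths (3, 3) → (5, 22)) = C(6, 3) · C(21, 2) = 20 · 210 = 4200. Avoidance count = 80730 − 4200 = 76530.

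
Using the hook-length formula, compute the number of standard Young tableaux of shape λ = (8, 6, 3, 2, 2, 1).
# SYT of shape (8, 6, 3, 2, 2, 1) = 2961389970

Hook-length formula: f^λ = n! / Π hook(c), product over all cells c of the Young diagram. For λ = (8, 6, 3, 2, 2, 1), n = 22 boxes. Hook lengths by row (left-to-right, top-to-bottom): [13, 11, 8, 6, 5, 4, 2, 1]; [10, 8, 5, 3, 2, 1]; [6, 4, 1]; [4, 2]; [3, 1]; [1]. Product of hooks = 379551744000. So f^λ = 22! / 379551744000 = 1124000727777607680000 / 379551744000 = 2961389970.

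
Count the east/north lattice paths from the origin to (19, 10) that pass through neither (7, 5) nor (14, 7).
Number of paths = 10214106

Inclusion–exclusion. Total paths: C(29, 19) = 20030010. Through P₁: C(12, 7)·C(17, 12) = 4900896. Through P₂: C(21, 14)·C(8, 5) = 6511680. Since P₁ is strictly southwest of P₂, a monotone path through both must visit P₁ then P₂; paths through both = C(12, 7)·C(9, 7)·C(8, 5) = 1596672. Avoid both = 20030010 − 4900896 − 6511680 + 1596672 = 10214106.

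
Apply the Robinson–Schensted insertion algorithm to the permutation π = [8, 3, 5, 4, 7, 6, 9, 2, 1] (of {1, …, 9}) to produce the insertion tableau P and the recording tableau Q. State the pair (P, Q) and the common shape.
P = [1, 4, 6, 9] / [2, 7] / [3] / [5] / [8];  Q = [1, 3, 5, 7] / [2, 6] / [4] / [8] / [9];  common shape = (4, 2, 1, 1, 1)

Row-insert the values π_1, π_2, … into P one at a time, bumping the leftmost entry strictly greater than the inserted value down to the next row. The recording tableau Q records, in position (i, j), the step at which that cell was added to P.
  Insert 8 (step 1): P = [8];  Q = [1]
  Insert 3 (step 2): P = [3] / [8];  Q = [1] / [2]
  Insert 5 (step 3): P = [3, 5] / [8];  Q = [1, 3] / [2]
  Insert 4 (step 4): P = [3, 4] / [5] / [8];  Q = [1, 3] / [2] / [4]
  Insert 7 (step 5): P = [3, 4, 7] / [5] / [8];  Q = [1, 3, 5] / [2] / [4]
  Insert 6 (step 6): P = [3, 4, 6] / [5, 7] / [8];  Q = [1, 3, 5] / [2, 6] / [4]
  Insert 9 (step 7): P = [3, 4, 6, 9] / [5, 7] / [8];  Q = [1, 3, 5, 7] / [2, 6] / [4]
  Insert 2 (step 8): P = [2, 4, 6, 9] / [3, 7] / [5] / [8];  Q = [1, 3, 5, 7] / [2, 6] / [4] / [8]
  Insert 1 (step 9): P = [1, 4, 6, 9] / [2, 7] / [3] / [5] / [8];  Q = [1, 3, 5, 7] / [2, 6] / [4] / [8] / [9]
Final shape: (4, 2, 1, 1, 1).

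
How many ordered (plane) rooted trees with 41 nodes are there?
C_40 = 2622127042276492108820

These ordered rooted trees are counted by the Catalan number C_n = (1/(n + 1)) · C(2n, n). For n = 40: C_40 = (1/41) · C(80, 40) = 107507208733336176461620/41 = 2622127042276492108820.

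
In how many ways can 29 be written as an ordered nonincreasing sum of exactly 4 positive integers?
p(29, 4 parts) = 185

Partitions of n into exactly k parts are in bijection with partitions of n − k into at most k parts (subtract 1 from each part). So p(29, exactly 4) = p(25, parts ≤ 4). Computing via the recurrence p(m, j) = p(m, j−1) + p(m−j, j) gives 185.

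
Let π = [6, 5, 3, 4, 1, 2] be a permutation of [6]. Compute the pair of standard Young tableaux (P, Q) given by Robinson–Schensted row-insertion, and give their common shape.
P = [1, 2] / [3, 4] / [5] / [6];  Q = [1, 4] / [2, 6] / [3] / [5];  common shape = (2, 2, 1, 1)

Row-insert the values π_1, π_2, … into P one at a time, bumping the leftmost entry strictly greater than the inserted value down to the next row. The recording tableau Q records, in position (i, j), the step at which that cell was added to P.
  Insert 6 (step 1): P = [6];  Q = [1]
  Insert 5 (step 2): P = [5] / [6];  Q = [1] / [2]
  Insert 3 (step 3): P = [3] / [5] / [6];  Q = [1] / [2] / [3]
  Insert 4 (step 4): P = [3, 4] / [5] / [6];  Q = [1, 4] / [2] / [3]
  Insert 1 (step 5): P = [1, 4] / [3] / [5] / [6];  Q = [1, 4] / [2] / [3] / [5]
  Insert 2 (step 6): P = [1, 2] / [3, 4] / [5] / [6];  Q = [1, 4] / [2, 6] / [3] / [5]
Final shape: (2, 2, 1, 1).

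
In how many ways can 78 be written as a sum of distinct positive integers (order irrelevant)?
q(78) = 64234

A partition into distinct parts is a strictly decreasing sequence summing to n. The recurrence d(n, m) = d(n, m−1) + d(n−m, m−1) (use part m at most once) with q(n) = d(n, n) gives q(78) = 64234. (Euler's theorem: # distinct-part partitions = # odd-part partitions.)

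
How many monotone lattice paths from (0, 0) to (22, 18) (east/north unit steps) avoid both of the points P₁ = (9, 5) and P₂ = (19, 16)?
Number of paths = 59020345420

Inclusion–exclusion. Total paths: C(40, 22) = 113380261800. Through P₁: C(14, 9)·C(26, 13) = 20822001200. Through P₂: C(35, 19)·C(5, 3) = 40599289500. Since P₁ is strictly southwest of P₂, a monotone path through both must visit P₁ then P₂; paths through both = C(14, 9)·C(21, 10)·C(5, 3) = 7061374320. Avoid both = 113380261800 − 20822001200 − 40599289500 + 7061374320 = 59020345420.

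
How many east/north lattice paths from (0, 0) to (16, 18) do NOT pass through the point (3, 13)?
Number of paths = 2199163350

Total paths from (0, 0) to (16, 18): C(34, 16) = 2203961430. Paths through (3, 13): (paths (0, 0) → (3, 13)) × (paths (3, 13) → (16, 18)) = C(16, 3) · C(18, 13) = 560 · 8568 = 4798080. Avoidance count = 2203961430 − 4798080 = 2199163350.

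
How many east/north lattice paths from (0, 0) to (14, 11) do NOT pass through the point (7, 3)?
Number of paths = 3685200

Total paths from (0, 0) to (14, 11): C(25, 14) = 4457400. Paths through (7, 3): (paths (0, 0) → (7, 3)) × (paths (7, 3) → (14, 11)) = C(10, 7) · C(15, 7) = 120 · 6435 = 772200. Avoidance count = 4457400 − 772200 = 3685200.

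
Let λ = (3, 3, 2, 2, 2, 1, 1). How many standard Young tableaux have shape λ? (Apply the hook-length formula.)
# SYT of shape (3, 3, 2, 2, 2, 1, 1) = 14014

Hook-length formula: f^λ = n! / Π hook(c), product over all cells c of the Young diagram. For λ = (3, 3, 2, 2, 2, 1, 1), n = 14 boxes. Hook lengths by row (left-to-right, top-to-bottom): [9, 6, 2]; [8, 5, 1]; [6, 3]; [5, 2]; [4, 1]; [2]; [1]. Product of hooks = 6220800. So f^λ = 14! / 6220800 = 87178291200 / 6220800 = 14014.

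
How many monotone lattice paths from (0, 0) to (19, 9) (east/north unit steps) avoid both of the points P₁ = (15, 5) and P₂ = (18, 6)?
Number of paths = 5531300

Inclusion–exclusion. Total paths: C(28, 19) = 6906900. Through P₁: C(20, 15)·C(8, 4) = 1085280. Through P₂: C(24, 18)·C(4, 1) = 538384. Since P₁ is strictly southwest of P₂, a monotone path through both must visit P₁ then P₂; paths through both = C(20, 15)·C(4, 3)·C(4, 1) = 248064. Avoid both = 6906900 − 1085280 − 538384 + 248064 = 5531300.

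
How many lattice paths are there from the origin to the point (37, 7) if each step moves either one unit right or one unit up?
Number of paths = 38320568

A monotone lattice path from (0, 0) to (37, 7) consists of 37 east steps and 7 north steps in some order, so it is determined by which 37 of the 44 steps are east. The count is C(44, 37) = 38320568.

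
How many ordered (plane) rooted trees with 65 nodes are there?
C_64 = 368479169875816659479009042713546950

These ordered rooted trees are counted by the Catalan number C_n = (1/(n + 1)) · C(2n, n). For n = 64: C_64 = (1/65) · C(128, 64) = 23951146041928082866135587776380551750/65 = 368479169875816659479009042713546950.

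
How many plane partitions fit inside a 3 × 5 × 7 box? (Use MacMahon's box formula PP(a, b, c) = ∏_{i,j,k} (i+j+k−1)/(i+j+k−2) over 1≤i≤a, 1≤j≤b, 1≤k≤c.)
PP(3, 5, 7) = 16195608

Evaluate the triple product over i = 1..3, j = 1..5, k = 1..7. The factors are (2/1) · (3/2) · (4/3) · (5/4) · (6/5) · (7/6) · (8/7) · (3/2) · … (105 factors total). The numerators and denominators telescope so the product is an integer; carrying out the multiplication exactly gives PP(3, 5, 7) = 16195608.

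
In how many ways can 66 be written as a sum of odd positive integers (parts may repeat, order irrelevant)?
p_odd(66) = 20132

Enumerate partitions using only odd parts via the recurrence o(n, m) = o(n, m−2) + o(n−m, m) over odd m, starting from the largest odd part ≤ n. This gives p_odd(66) = 20132. (Euler's theorem: equals the count of distinct-part partitions.)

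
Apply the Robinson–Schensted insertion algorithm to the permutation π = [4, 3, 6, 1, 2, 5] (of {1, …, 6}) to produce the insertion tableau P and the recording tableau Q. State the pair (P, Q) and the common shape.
P = [1, 2, 5] / [3, 6] / [4];  Q = [1, 3, 6] / [2, 5] / [4];  common shape = (3, 2, 1)

Row-insert the values π_1, π_2, … into P one at a time, bumping the leftmost entry strictly greater than the inserted value down to the next row. The recording tableau Q records, in position (i, j), the step at which that cell was added to P.
  Insert 4 (step 1): P = [4];  Q = [1]
  Insert 3 (step 2): P = [3] / [4];  Q = [1] / [2]
  Insert 6 (step 3): P = [3, 6] / [4];  Q = [1, 3] / [2]
  Insert 1 (step 4): P = [1, 6] / [3] / [4];  Q = [1, 3] / [2] / [4]
  Insert 2 (step 5): P = [1, 2] / [3, 6] / [4];  Q = [1, 3] / [2, 5] / [4]
  Insert 5 (step 6): P = [1, 2, 5] / [3, 6] / [4];  Q = [1, 3, 6] / [2, 5] / [4]
Final shape: (3, 2, 1).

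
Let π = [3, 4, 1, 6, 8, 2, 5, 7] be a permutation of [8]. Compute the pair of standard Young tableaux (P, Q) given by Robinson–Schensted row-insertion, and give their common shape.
P = [1, 2, 5, 7] / [3, 4, 6, 8];  Q = [1, 2, 4, 5] / [3, 6, 7, 8];  common shape = (4, 4)

Row-insert the values π_1, π_2, … into P one at a time, bumping the leftmost entry strictly greater than the inserted value down to the next row. The recording tableau Q records, in position (i, j), the step at which that cell was added to P.
  Insert 3 (step 1): P = [3];  Q = [1]
  Insert 4 (step 2): P = [3, 4];  Q = [1, 2]
  Insert 1 (step 3): P = [1, 4] / [3];  Q = [1, 2] / [3]
  Insert 6 (step 4): P = [1, 4, 6] / [3];  Q = [1, 2, 4] / [3]
  Insert 8 (step 5): P = [1, 4, 6, 8] / [3];  Q = [1, 2, 4, 5] / [3]
  Insert 2 (step 6): P = [1, 2, 6, 8] / [3, 4];  Q = [1, 2, 4, 5] / [3, 6]
  Insert 5 (step 7): P = [1, 2, 5, 8] / [3, 4, 6];  Q = [1, 2, 4, 5] / [3, 6, 7]
  Insert 7 (step 8): P = [1, 2, 5, 7] / [3, 4, 6, 8];  Q = [1, 2, 4, 5] / [3, 6, 7, 8]
Final shape: (4, 4).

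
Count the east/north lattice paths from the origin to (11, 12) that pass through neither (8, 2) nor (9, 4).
Number of paths = 1313108

Inclusion–exclusion. Total paths: C(23, 11) = 1352078. Through P₁: C(10, 8)·C(13, 3) = 12870. Through P₂: C(13, 9)·C(10, 2) = 32175. Since P₁ is strictly southwest of P₂, a monotone path through both must visit P₁ then P₂; paths through both = C(10, 8)·C(3, 1)·C(10, 2) = 6075. Avoid both = 1352078 − 12870 − 32175 + 6075 = 1313108.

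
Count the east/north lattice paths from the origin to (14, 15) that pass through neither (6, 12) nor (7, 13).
Number of paths = 73041588

Inclusion–exclusion. Total paths: C(29, 14) = 77558760. Through P₁: C(18, 6)·C(11, 8) = 3063060. Through P₂: C(20, 7)·C(9, 7) = 2790720. Since P₁ is strictly southwest of P₂, a monotone path through both must visit P₁ then P₂; paths through both = C(18, 6)·C(2, 1)·C(9, 7) = 1336608. Avoid both = 77558760 − 3063060 − 2790720 + 1336608 = 73041588.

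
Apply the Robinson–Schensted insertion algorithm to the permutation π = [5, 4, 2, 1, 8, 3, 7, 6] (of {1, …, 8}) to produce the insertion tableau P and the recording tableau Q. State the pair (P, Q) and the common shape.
P = [1, 3, 6] / [2, 7] / [4, 8] / [5];  Q = [1, 5, 7] / [2, 6] / [3, 8] / [4];  common shape = (3, 2, 2, 1)

Row-insert the values π_1, π_2, … into P one at a time, bumping the leftmost entry strictly greater than the inserted value down to the next row. The recording tableau Q records, in position (i, j), the step at which that cell was added to P.
  Insert 5 (step 1): P = [5];  Q = [1]
  Insert 4 (step 2): P = [4] / [5];  Q = [1] / [2]
  Insert 2 (step 3): P = [2] / [4] / [5];  Q = [1] / [2] / [3]
  Insert 1 (step 4): P = [1] / [2] / [4] / [5];  Q = [1] / [2] / [3] / [4]
  Insert 8 (step 5): P = [1, 8] / [2] / [4] / [5];  Q = [1, 5] / [2] / [3] / [4]
  Insert 3 (step 6): P = [1, 3] / [2, 8] / [4] / [5];  Q = [1, 5] / [2, 6] / [3] / [4]
  Insert 7 (step 7): P = [1, 3, 7] / [2, 8] / [4] / [5];  Q = [1, 5, 7] / [2, 6] / [3] / [4]
  Insert 6 (step 8): P = [1, 3, 6] / [2, 7] / [4, 8] / [5];  Q = [1, 5, 7] / [2, 6] / [3, 8] / [4]
Final shape: (3, 2, 2, 1).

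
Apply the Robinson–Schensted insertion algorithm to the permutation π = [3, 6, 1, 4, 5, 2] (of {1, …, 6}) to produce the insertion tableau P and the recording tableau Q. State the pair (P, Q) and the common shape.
P = [1, 2, 5] / [3, 4] / [6];  Q = [1, 2, 5] / [3, 4] / [6];  common shape = (3, 2, 1)

Row-insert the values π_1, π_2, … into P one at a time, bumping the leftmost entry strictly greater than the inserted value down to the next row. The recording tableau Q records, in position (i, j), the step at which that cell was added to P.
  Insert 3 (step 1): P = [3];  Q = [1]
  Insert 6 (step 2): P = [3, 6];  Q = [1, 2]
  Insert 1 (step 3): P = [1, 6] / [3];  Q = [1, 2] / [3]
  Insert 4 (step 4): P = [1, 4] / [3, 6];  Q = [1, 2] / [3, 4]
  Insert 5 (step 5): P = [1, 4, 5] / [3, 6];  Q = [1, 2, 5] / [3, 4]
  Insert 2 (step 6): P = [1, 2, 5] / [3, 4] / [6];  Q = [1, 2, 5] / [3, 4] / [6]
Final shape: (3, 2, 1).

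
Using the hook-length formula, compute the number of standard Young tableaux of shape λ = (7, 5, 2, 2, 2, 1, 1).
# SYT of shape (7, 5, 2, 2, 2, 1, 1) = 128931264

Hook-length formula: f^λ = n! / Π hook(c), product over all cells c of the Young diagram. For λ = (7, 5, 2, 2, 2, 1, 1), n = 20 boxes. Hook lengths by row (left-to-right, top-to-bottom): [13, 10, 6, 5, 4, 2, 1]; [10, 7, 3, 2, 1]; [6, 3]; [5, 2]; [4, 1]; [2]; [1]. Product of hooks = 18869760000. So f^λ = 20! / 18869760000 = 2432902008176640000 / 18869760000 = 128931264.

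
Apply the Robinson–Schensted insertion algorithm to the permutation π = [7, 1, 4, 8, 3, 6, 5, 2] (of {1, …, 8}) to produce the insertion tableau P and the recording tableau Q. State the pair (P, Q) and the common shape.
P = [1, 2, 5] / [3, 6] / [4, 8] / [7];  Q = [1, 3, 4] / [2, 6] / [5, 7] / [8];  common shape = (3, 2, 2, 1)

Row-insert the values π_1, π_2, … into P one at a time, bumping the leftmost entry strictly greater than the inserted value down to the next row. The recording tableau Q records, in position (i, j), the step at which that cell was added to P.
  Insert 7 (step 1): P = [7];  Q = [1]
  Insert 1 (step 2): P = [1] / [7];  Q = [1] / [2]
  Insert 4 (step 3): P = [1, 4] / [7];  Q = [1, 3] / [2]
  Insert 8 (step 4): P = [1, 4, 8] / [7];  Q = [1, 3, 4] / [2]
  Insert 3 (step 5): P = [1, 3, 8] / [4] / [7];  Q = [1, 3, 4] / [2] / [5]
  Insert 6 (step 6): P = [1, 3, 6] / [4, 8] / [7];  Q = [1, 3, 4] / [2, 6] / [5]
  Insert 5 (step 7): P = [1, 3, 5] / [4, 6] / [7, 8];  Q = [1, 3, 4] / [2, 6] / [5, 7]
  Insert 2 (step 8): P = [1, 2, 5] / [3, 6] / [4, 8] / [7];  Q = [1, 3, 4] / [2, 6] / [5, 7] / [8]
Final shape: (3, 2, 2, 1).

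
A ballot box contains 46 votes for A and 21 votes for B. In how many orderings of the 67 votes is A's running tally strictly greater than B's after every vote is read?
Strict-lead orderings = 48406155743946000

Total orderings of the 67 votes with 46 for A: C(67, 46) = 129728497393775280. By the Bertrand ballot formula (Cycle Lemma / reflection principle), the number of orderings in which A is strictly ahead of B throughout is (p − q)/(p + q) · C(p + q, p) = (46 − 21)/(46 + 21) · 129728497393775280 = 48406155743946000.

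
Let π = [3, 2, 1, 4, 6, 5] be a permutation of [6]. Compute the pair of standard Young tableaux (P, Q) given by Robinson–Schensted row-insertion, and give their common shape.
P = [1, 4, 5] / [2, 6] / [3];  Q = [1, 4, 5] / [2, 6] / [3];  common shape = (3, 2, 1)

Row-insert the values π_1, π_2, … into P one at a time, bumping the leftmost entry strictly greater than the inserted value down to the next row. The recording tableau Q records, in position (i, j), the step at which that cell was added to P.
  Insert 3 (step 1): P = [3];  Q = [1]
  Insert 2 (step 2): P = [2] / [3];  Q = [1] / [2]
  Insert 1 (step 3): P = [1] / [2] / [3];  Q = [1] / [2] / [3]
  Insert 4 (step 4): P = [1, 4] / [2] / [3];  Q = [1, 4] / [2] / [3]
  Insert 6 (step 5): P = [1, 4, 6] / [2] / [3];  Q = [1, 4, 5] / [2] / [3]
  Insert 5 (step 6): P = [1, 4, 5] / [2, 6] / [3];  Q = [1, 4, 5] / [2, 6] / [3]
Final shape: (3, 2, 1).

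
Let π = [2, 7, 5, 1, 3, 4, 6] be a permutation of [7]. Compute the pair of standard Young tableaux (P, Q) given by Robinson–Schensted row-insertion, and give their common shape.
P = [1, 3, 4, 6] / [2, 5] / [7];  Q = [1, 2, 6, 7] / [3, 5] / [4];  common shape = (4, 2, 1)

Row-insert the values π_1, π_2, … into P one at a time, bumping the leftmost entry strictly greater than the inserted value down to the next row. The recording tableau Q records, in position (i, j), the step at which that cell was added to P.
  Insert 2 (step 1): P = [2];  Q = [1]
  Insert 7 (step 2): P = [2, 7];  Q = [1, 2]
  Insert 5 (step 3): P = [2, 5] / [7];  Q = [1, 2] / [3]
  Insert 1 (step 4): P = [1, 5] / [2] / [7];  Q = [1, 2] / [3] / [4]
  Insert 3 (step 5): P = [1, 3] / [2, 5] / [7];  Q = [1, 2] / [3, 5] / [4]
  Insert 4 (step 6): P = [1, 3, 4] / [2, 5] / [7];  Q = [1, 2, 6] / [3, 5] / [4]
  Insert 6 (step 7): P = [1, 3, 4, 6] / [2, 5] / [7];  Q = [1, 2, 6, 7] / [3, 5] / [4]
Final shape: (4, 2, 1).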